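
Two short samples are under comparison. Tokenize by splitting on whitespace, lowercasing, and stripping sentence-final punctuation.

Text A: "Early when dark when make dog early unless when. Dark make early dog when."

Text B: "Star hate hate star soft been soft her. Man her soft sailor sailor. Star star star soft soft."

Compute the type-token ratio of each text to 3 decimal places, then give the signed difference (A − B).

TTR(A) = 6/14 = 0.429
TTR(B) = 7/18 = 0.389
Difference = 0.429 − 0.389 = 0.040

0.040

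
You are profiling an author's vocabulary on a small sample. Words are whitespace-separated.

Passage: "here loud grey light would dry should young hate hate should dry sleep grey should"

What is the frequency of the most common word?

3

Frequencies: should:3, grey:2, dry:2, hate:2, here:1, loud:1, light:1, would:1, young:1, sleep:1
Most common: 'should' with frequency 3.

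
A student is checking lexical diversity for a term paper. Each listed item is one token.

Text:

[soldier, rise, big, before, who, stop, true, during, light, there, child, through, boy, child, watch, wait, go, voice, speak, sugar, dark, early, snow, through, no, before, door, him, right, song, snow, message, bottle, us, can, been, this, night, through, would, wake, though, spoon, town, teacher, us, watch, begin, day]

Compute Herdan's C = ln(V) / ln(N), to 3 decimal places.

N = 49, V = 42.
ln(V) = 3.737670, ln(N) = 3.891820
C = 3.737670 / 3.891820 = 0.960

0.960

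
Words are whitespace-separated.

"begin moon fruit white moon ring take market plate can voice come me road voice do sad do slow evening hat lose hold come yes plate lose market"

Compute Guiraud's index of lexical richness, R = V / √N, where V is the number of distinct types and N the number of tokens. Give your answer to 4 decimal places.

N = 28, V = 21.
√N = 5.291503
R = 21 / 5.291503 = 3.9686

3.9686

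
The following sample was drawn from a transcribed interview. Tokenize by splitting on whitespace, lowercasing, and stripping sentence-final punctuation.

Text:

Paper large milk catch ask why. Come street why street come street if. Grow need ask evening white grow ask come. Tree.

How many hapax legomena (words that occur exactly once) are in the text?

Frequencies: ask:3, come:3, street:3, why:2, grow:2, paper:1, large:1, milk:1, catch:1, if:1, need:1, evening:1, white:1, tree:1
Hapax (freq=1): catch, evening, if, large, milk, need, paper, tree, white

9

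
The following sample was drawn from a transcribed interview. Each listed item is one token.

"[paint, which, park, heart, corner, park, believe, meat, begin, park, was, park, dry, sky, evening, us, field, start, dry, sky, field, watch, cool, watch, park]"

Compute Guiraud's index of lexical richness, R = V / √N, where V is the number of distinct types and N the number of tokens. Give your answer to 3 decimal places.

N = 25, V = 17.
√N = 5.000000
R = 17 / 5.000000 = 3.400

3.400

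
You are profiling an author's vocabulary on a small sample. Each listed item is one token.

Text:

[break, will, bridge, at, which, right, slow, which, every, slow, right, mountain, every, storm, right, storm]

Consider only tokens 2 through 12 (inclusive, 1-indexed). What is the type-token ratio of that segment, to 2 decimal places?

Segment tokens 2–12: will, bridge, at, which, right, slow, which, every, slow, right, mountain
Segment N = 11, segment V = 8.
TTR = 8 / 11 = 0.73

0.73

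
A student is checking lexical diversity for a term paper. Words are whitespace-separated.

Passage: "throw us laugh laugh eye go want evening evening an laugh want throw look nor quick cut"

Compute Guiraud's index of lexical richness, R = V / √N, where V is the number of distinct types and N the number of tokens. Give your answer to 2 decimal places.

2.91

N = 17, V = 12.
√N = 4.123106
R = 12 / 4.123106 = 2.91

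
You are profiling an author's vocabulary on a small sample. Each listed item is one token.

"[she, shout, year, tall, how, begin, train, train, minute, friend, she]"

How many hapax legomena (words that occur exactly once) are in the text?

Frequencies: she:2, train:2, shout:1, year:1, tall:1, how:1, begin:1, minute:1, friend:1
Hapax (freq=1): begin, friend, how, minute, shout, tall, year

7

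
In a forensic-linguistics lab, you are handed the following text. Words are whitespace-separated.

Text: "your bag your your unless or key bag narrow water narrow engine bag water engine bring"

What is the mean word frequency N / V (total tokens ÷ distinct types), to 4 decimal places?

1.7778

N = 16 tokens, V = 9 types.
Mean frequency = N / V = 16 / 9 = 1.7778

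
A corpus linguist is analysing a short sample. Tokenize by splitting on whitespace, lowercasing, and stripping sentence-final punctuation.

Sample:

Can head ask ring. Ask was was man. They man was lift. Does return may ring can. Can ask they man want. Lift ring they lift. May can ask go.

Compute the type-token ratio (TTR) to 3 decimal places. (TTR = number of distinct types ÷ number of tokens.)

N = 30 tokens, V = 13 types.
TTR = V / N = 13 / 30 = 0.433

0.433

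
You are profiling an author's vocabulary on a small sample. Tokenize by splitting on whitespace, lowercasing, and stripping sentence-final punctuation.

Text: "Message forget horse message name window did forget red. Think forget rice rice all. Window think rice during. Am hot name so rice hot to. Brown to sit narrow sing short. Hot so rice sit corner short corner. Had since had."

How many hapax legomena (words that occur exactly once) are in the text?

10

Frequencies: rice:5, forget:3, hot:3, message:2, name:2, window:2, think:2, so:2, to:2, sit:2, short:2, corner:2, had:2, horse:1, did:1, red:1, all:1, during:1, am:1, brown:1, … (3 more, each freq 1)
Hapax (freq=1): all, am, brown, did, during, horse, narrow, red, since, sing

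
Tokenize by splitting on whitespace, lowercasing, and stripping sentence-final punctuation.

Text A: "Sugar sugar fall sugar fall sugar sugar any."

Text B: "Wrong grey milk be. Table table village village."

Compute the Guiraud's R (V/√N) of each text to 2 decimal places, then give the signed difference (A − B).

A: V=3, N=8, R=1.06
B: V=6, N=8, R=2.12
Difference = 1.06 − 2.12 = -1.06

-1.06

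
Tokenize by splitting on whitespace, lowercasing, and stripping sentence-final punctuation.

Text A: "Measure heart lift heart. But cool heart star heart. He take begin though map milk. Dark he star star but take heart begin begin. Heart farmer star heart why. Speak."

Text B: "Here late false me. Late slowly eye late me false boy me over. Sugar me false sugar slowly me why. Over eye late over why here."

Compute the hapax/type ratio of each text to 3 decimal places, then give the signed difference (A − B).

0.525

A: hapax=10, V=16, ratio=0.625
B: hapax=1, V=10, ratio=0.100
Difference = 0.625 − 0.100 = 0.525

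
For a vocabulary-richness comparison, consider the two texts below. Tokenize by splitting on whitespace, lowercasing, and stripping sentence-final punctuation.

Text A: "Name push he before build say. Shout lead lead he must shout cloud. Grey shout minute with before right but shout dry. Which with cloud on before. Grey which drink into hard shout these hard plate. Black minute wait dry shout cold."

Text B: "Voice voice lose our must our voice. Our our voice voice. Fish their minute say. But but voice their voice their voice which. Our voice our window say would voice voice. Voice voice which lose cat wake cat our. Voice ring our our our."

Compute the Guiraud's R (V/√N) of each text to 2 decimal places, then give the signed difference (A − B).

A: V=26, N=42, R=4.01
B: V=15, N=44, R=2.26
Difference = 4.01 − 2.26 = 1.75

1.75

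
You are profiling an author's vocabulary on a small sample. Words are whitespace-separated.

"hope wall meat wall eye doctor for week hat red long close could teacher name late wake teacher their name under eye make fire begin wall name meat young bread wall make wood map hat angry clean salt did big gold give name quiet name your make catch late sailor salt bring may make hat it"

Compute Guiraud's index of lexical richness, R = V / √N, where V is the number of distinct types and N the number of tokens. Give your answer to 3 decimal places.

N = 56, V = 39.
√N = 7.483315
R = 39 / 7.483315 = 5.212

5.212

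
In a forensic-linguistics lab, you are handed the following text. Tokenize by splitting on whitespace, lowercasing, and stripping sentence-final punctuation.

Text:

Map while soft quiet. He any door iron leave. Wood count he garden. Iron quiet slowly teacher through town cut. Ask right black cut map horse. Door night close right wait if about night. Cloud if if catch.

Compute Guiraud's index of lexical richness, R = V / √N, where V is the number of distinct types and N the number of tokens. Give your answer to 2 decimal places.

N = 38, V = 28.
√N = 6.164414
R = 28 / 6.164414 = 4.54

4.54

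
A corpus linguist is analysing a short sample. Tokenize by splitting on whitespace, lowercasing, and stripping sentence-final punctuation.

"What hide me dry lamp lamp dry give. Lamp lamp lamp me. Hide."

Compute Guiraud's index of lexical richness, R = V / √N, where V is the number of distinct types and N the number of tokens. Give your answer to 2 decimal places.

N = 13, V = 6.
√N = 3.605551
R = 6 / 3.605551 = 1.66

1.66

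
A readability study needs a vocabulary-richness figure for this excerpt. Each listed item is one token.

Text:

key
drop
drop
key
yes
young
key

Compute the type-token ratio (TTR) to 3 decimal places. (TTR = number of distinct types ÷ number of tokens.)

0.571

N = 7 tokens, V = 4 types.
TTR = V / N = 4 / 7 = 0.571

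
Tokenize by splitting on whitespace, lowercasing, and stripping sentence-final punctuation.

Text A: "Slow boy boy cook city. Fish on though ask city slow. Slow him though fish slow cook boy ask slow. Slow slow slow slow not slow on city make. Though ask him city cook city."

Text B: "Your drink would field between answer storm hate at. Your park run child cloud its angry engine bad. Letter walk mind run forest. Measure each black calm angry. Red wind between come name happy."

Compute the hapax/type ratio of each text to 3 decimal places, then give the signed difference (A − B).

-0.685

A: hapax=2, V=11, ratio=0.182
B: hapax=26, V=30, ratio=0.867
Difference = 0.182 − 0.867 = -0.685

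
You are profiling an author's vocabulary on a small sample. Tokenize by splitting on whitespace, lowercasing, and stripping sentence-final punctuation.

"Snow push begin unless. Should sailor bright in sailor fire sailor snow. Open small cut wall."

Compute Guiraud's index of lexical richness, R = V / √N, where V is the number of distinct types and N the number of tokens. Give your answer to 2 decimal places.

3.25

N = 16, V = 13.
√N = 4.000000
R = 13 / 4.000000 = 3.25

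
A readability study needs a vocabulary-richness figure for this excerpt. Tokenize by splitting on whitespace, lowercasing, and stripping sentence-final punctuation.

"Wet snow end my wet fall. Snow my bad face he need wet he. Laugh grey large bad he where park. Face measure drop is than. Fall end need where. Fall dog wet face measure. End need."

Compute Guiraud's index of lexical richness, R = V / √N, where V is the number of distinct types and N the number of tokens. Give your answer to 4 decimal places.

N = 37, V = 19.
√N = 6.082763
R = 19 / 6.082763 = 3.1236

3.1236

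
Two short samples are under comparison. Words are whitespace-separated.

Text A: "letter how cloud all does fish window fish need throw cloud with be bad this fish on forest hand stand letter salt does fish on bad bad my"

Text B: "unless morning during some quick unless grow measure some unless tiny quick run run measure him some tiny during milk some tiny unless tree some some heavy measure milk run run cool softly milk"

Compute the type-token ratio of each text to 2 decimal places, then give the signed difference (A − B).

TTR(A) = 19/28 = 0.68
TTR(B) = 15/34 = 0.44
Difference = 0.68 − 0.44 = 0.24

0.24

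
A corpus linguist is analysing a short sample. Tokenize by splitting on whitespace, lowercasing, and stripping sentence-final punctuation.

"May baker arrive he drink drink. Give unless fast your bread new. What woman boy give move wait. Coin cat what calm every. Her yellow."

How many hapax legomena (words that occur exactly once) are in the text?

Frequencies: drink:2, give:2, what:2, may:1, baker:1, arrive:1, he:1, unless:1, fast:1, your:1, bread:1, new:1, woman:1, boy:1, move:1, wait:1, coin:1, cat:1, calm:1, every:1, … (2 more, each freq 1)
Hapax (freq=1): arrive, baker, boy, bread, calm, cat, coin, every, fast, he, her, may, move, new, unless, wait, woman, yellow, your

19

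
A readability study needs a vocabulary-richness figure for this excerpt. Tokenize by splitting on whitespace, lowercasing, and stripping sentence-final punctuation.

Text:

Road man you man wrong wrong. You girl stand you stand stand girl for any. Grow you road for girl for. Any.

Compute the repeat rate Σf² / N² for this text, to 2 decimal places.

Frequencies: you:4, girl:3, stand:3, for:3, road:2, man:2, wrong:2, any:2, grow:1
Σf² = 60; N² = 484
Repeat rate = 60 / 484 = 0.12

0.12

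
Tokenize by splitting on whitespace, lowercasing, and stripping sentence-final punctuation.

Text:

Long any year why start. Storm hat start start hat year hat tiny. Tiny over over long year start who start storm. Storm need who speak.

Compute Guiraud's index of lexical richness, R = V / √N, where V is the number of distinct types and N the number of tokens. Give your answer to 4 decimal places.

2.3534

N = 26, V = 12.
√N = 5.099020
R = 12 / 5.099020 = 2.3534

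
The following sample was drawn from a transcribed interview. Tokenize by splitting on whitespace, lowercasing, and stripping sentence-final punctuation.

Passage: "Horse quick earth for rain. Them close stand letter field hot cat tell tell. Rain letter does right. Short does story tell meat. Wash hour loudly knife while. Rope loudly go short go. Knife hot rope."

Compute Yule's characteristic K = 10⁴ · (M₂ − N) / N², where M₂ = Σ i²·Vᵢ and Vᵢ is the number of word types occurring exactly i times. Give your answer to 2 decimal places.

185.19

Frequencies: tell:3, rain:2, letter:2, hot:2, does:2, short:2, loudly:2, knife:2, rope:2, go:2, horse:1, quick:1, earth:1, for:1, them:1, close:1, stand:1, field:1, cat:1, right:1, … (5 more, each freq 1)
N = 36. Frequency spectrum: V_1=15, V_2=9, V_3=1
M₂ = 1²·15 + 2²·9 + 3²·1 = 60
K = 10000 × (60 − 36) / 36² = 185.19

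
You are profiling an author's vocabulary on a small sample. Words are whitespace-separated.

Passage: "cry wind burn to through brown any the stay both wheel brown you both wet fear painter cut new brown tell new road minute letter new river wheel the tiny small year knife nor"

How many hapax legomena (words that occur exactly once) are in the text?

22

Frequencies: brown:3, new:3, the:2, both:2, wheel:2, cry:1, wind:1, burn:1, to:1, through:1, any:1, stay:1, you:1, wet:1, fear:1, painter:1, cut:1, tell:1, road:1, minute:1, … (7 more, each freq 1)
Hapax (freq=1): any, burn, cry, cut, fear, knife, letter, minute, nor, painter, river, road, small, stay, tell, through, tiny, to, wet, wind, year, you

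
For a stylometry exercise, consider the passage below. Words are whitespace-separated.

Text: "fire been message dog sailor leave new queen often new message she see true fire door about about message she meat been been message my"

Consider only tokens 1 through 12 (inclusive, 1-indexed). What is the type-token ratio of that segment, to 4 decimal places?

Segment tokens 1–12: fire, been, message, dog, sailor, leave, new, queen, often, new, message, she
Segment N = 12, segment V = 10.
TTR = 10 / 12 = 0.8333

0.8333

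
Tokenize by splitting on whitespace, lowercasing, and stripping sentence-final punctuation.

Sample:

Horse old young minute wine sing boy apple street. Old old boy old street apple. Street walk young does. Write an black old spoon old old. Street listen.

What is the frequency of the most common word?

Frequencies: old:7, street:4, young:2, boy:2, apple:2, horse:1, minute:1, wine:1, sing:1, walk:1, does:1, write:1, an:1, black:1, spoon:1, listen:1
Most common: 'old' with frequency 7.

7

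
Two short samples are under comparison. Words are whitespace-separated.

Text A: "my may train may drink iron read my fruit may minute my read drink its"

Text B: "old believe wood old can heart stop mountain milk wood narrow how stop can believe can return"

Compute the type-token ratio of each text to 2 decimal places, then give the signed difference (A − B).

-0.05

TTR(A) = 9/15 = 0.60
TTR(B) = 11/17 = 0.65
Difference = 0.60 − 0.65 = -0.05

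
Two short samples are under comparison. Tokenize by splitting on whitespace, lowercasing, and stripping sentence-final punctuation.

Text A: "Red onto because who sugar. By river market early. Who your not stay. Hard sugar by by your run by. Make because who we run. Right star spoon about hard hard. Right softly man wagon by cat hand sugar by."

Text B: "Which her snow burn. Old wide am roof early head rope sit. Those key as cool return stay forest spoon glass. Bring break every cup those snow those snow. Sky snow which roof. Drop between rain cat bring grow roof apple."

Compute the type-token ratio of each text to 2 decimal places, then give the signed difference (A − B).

TTR(A) = 25/40 = 0.63
TTR(B) = 32/41 = 0.78
Difference = 0.63 − 0.78 = -0.15

-0.15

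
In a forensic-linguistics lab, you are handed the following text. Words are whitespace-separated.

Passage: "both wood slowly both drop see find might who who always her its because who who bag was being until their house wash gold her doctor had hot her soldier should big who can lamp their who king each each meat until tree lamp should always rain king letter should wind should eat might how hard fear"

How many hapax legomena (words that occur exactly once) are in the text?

28

Frequencies: who:6, should:4, her:3, both:2, might:2, always:2, until:2, their:2, lamp:2, king:2, each:2, wood:1, slowly:1, drop:1, see:1, find:1, its:1, because:1, bag:1, was:1, … (19 more, each freq 1)
Hapax (freq=1): bag, because, being, big, can, doctor, drop, eat, fear, find, gold, had, hard, hot, house, how, its, letter, meat, rain, see, slowly, soldier, tree, was, wash, wind, wood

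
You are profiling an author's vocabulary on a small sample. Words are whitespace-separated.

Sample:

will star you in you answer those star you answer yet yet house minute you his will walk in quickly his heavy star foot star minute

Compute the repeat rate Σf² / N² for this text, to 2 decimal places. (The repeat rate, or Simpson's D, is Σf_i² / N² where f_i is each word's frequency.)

Frequencies: star:4, you:4, will:2, in:2, answer:2, yet:2, minute:2, his:2, those:1, house:1, walk:1, quickly:1, heavy:1, foot:1
Σf² = 62; N² = 676
Repeat rate = 62 / 676 = 0.09

0.09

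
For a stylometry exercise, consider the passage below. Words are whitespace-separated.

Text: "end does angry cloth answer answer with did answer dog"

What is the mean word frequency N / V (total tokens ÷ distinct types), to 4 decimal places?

1.2500

N = 10 tokens, V = 8 types.
Mean frequency = N / V = 10 / 8 = 1.2500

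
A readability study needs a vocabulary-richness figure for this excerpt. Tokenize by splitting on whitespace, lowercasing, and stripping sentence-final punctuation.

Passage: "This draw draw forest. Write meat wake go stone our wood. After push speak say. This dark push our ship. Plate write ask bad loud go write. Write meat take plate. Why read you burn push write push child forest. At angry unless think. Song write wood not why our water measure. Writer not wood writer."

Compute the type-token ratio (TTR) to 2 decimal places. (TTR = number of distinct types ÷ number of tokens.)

0.63

N = 56 tokens, V = 35 types.
TTR = V / N = 35 / 56 = 0.63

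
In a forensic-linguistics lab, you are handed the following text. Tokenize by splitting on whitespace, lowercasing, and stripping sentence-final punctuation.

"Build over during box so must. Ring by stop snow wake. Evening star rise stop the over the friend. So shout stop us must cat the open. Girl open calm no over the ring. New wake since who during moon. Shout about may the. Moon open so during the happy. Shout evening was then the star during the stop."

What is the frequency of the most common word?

Frequencies: the:8, during:4, stop:4, over:3, so:3, shout:3, open:3, must:2, ring:2, wake:2, evening:2, star:2, moon:2, build:1, box:1, by:1, snow:1, rise:1, friend:1, us:1, … (12 more, each freq 1)
Most common: 'the' with frequency 8.

8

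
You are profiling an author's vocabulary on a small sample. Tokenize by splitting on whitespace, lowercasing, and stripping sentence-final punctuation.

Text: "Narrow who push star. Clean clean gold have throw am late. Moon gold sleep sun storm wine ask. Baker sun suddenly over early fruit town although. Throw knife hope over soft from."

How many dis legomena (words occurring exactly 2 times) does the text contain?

Frequencies: clean:2, gold:2, throw:2, sun:2, over:2, narrow:1, who:1, push:1, star:1, have:1, am:1, late:1, moon:1, sleep:1, storm:1, wine:1, ask:1, baker:1, suddenly:1, early:1, … (7 more, each freq 1)
Words with frequency 2: clean, gold, over, sun, throw

5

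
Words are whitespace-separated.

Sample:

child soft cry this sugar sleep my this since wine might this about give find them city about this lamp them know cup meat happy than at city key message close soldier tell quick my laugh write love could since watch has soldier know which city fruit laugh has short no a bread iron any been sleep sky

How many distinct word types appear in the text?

Distinct types: {a, about, any, at, been, bread, child, city, close, could, cry, cup, find, fruit, give, happy, has, iron, key, know, lamp, laugh, love, meat, message, might, my, no, quick, short, since, sky, sleep, soft, soldier, sugar, tell, than, them, this, watch, which, wine, write}
V = 44

44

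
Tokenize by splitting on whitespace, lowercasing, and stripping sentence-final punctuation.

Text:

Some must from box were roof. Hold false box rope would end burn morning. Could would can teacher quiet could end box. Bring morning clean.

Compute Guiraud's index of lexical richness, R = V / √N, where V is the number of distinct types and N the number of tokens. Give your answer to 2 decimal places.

3.80

N = 25, V = 19.
√N = 5.000000
R = 19 / 5.000000 = 3.80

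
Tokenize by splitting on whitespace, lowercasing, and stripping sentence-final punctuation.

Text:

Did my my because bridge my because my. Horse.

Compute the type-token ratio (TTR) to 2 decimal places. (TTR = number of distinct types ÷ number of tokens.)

0.56

N = 9 tokens, V = 5 types.
TTR = V / N = 5 / 9 = 0.56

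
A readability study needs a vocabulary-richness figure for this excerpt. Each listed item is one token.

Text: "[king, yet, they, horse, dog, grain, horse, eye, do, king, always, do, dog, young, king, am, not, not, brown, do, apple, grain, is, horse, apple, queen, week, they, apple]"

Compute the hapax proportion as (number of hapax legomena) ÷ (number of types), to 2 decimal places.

0.53

Frequencies: king:3, horse:3, do:3, apple:3, they:2, dog:2, grain:2, not:2, yet:1, eye:1, always:1, young:1, am:1, brown:1, is:1, queen:1, week:1
Hapax count = 9; type count = 17.
Ratio = 9 / 17 = 0.53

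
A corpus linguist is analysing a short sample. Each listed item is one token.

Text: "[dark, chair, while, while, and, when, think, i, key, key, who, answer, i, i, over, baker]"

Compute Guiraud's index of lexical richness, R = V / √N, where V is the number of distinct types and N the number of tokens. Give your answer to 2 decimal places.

3.00

N = 16, V = 12.
√N = 4.000000
R = 12 / 4.000000 = 3.00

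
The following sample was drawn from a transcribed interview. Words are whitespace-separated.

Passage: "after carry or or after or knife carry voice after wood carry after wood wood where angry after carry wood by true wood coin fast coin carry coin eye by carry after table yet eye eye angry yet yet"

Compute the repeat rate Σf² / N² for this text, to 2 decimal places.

0.10

Frequencies: after:6, carry:6, wood:5, or:3, coin:3, eye:3, yet:3, angry:2, by:2, knife:1, voice:1, where:1, true:1, fast:1, table:1
Σf² = 147; N² = 1521
Repeat rate = 147 / 1521 = 0.10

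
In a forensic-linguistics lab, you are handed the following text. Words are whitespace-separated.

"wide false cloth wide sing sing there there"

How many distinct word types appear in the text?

5

Distinct types: {cloth, false, sing, there, wide}
V = 5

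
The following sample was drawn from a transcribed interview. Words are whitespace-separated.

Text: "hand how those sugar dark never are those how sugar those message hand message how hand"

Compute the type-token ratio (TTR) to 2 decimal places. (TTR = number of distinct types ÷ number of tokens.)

N = 16 tokens, V = 8 types.
TTR = V / N = 8 / 16 = 0.50

0.50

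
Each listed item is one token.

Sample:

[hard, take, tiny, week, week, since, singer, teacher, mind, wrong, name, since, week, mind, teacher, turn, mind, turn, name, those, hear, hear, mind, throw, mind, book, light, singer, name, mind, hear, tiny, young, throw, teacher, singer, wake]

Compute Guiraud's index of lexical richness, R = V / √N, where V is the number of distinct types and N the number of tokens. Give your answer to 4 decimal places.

N = 37, V = 18.
√N = 6.082763
R = 18 / 6.082763 = 2.9592

2.9592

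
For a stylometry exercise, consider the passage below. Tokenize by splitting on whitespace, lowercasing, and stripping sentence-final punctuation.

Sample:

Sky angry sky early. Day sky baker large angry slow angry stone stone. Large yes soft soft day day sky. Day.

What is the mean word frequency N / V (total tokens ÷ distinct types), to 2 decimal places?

N = 21 tokens, V = 10 types.
Mean frequency = N / V = 21 / 10 = 2.10

2.10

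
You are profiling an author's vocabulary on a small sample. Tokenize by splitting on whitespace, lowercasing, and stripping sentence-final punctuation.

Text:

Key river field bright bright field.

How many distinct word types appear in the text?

Distinct types: {bright, field, key, river}
V = 4

4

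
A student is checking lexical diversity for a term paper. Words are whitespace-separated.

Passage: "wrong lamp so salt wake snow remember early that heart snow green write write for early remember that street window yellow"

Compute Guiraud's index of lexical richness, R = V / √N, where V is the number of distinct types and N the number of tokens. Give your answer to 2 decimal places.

N = 21, V = 16.
√N = 4.582576
R = 16 / 4.582576 = 3.49

3.49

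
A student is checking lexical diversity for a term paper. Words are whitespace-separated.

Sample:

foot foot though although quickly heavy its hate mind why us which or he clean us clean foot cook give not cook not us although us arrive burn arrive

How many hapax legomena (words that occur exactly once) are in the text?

12

Frequencies: us:4, foot:3, although:2, clean:2, cook:2, not:2, arrive:2, though:1, quickly:1, heavy:1, its:1, hate:1, mind:1, why:1, which:1, or:1, he:1, give:1, burn:1
Hapax (freq=1): burn, give, hate, he, heavy, its, mind, or, quickly, though, which, why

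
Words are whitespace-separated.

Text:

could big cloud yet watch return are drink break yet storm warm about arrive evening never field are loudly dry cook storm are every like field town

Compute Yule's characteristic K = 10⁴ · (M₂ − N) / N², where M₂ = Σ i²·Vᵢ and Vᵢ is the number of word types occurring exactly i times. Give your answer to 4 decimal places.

Frequencies: are:3, yet:2, storm:2, field:2, could:1, big:1, cloud:1, watch:1, return:1, drink:1, break:1, warm:1, about:1, arrive:1, evening:1, never:1, loudly:1, dry:1, cook:1, every:1, … (2 more, each freq 1)
N = 27. Frequency spectrum: V_1=18, V_2=3, V_3=1
M₂ = 1²·18 + 2²·3 + 3²·1 = 39
K = 10000 × (39 − 27) / 27² = 164.6091

164.6091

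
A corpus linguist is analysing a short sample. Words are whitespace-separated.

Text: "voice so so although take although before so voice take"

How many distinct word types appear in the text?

Distinct types: {although, before, so, take, voice}
V = 5

5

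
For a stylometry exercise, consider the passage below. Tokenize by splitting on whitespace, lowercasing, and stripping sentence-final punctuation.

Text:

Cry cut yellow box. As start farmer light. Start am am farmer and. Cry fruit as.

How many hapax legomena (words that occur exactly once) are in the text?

6

Frequencies: cry:2, as:2, start:2, farmer:2, am:2, cut:1, yellow:1, box:1, light:1, and:1, fruit:1
Hapax (freq=1): and, box, cut, fruit, light, yellow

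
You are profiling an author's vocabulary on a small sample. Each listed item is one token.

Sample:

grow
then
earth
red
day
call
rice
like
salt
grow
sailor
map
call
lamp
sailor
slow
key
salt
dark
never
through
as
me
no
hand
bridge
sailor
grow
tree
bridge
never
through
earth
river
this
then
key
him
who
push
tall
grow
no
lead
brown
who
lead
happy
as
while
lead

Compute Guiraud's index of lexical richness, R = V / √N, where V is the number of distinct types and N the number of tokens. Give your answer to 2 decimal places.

4.62

N = 51, V = 33.
√N = 7.141428
R = 33 / 7.141428 = 4.62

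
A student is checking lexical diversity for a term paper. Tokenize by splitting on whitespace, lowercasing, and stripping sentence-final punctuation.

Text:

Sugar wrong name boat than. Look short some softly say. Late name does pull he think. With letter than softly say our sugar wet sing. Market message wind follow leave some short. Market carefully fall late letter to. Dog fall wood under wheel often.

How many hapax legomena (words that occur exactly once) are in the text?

Frequencies: sugar:2, name:2, than:2, short:2, some:2, softly:2, say:2, late:2, letter:2, market:2, fall:2, wrong:1, boat:1, look:1, does:1, pull:1, he:1, think:1, with:1, our:1, … (13 more, each freq 1)
Hapax (freq=1): boat, carefully, does, dog, follow, he, leave, look, message, often, our, pull, sing, think, to, under, wet, wheel, wind, with, wood, wrong

22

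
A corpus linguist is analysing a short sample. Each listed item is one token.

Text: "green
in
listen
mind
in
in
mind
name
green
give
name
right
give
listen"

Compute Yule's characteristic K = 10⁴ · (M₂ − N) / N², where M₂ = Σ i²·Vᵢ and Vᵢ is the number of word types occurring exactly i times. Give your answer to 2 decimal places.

Frequencies: in:3, green:2, listen:2, mind:2, name:2, give:2, right:1
N = 14. Frequency spectrum: V_1=1, V_2=5, V_3=1
M₂ = 1²·1 + 2²·5 + 3²·1 = 30
K = 10000 × (30 − 14) / 14² = 816.33

816.33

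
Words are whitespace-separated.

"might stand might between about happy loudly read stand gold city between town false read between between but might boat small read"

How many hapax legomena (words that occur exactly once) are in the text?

10

Frequencies: between:4, might:3, read:3, stand:2, about:1, happy:1, loudly:1, gold:1, city:1, town:1, false:1, but:1, boat:1, small:1
Hapax (freq=1): about, boat, but, city, false, gold, happy, loudly, small, town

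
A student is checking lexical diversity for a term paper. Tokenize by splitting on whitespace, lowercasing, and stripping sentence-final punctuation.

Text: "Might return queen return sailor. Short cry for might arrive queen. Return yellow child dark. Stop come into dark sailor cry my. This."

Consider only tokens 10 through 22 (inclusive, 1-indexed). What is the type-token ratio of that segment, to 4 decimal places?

Segment tokens 10–22: arrive, queen, return, yellow, child, dark, stop, come, into, dark, sailor, cry, my
Segment N = 13, segment V = 12.
TTR = 12 / 13 = 0.9231

0.9231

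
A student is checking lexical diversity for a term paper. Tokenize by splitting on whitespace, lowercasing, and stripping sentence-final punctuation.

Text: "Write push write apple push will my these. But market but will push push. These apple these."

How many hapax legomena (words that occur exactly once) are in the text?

2

Frequencies: push:4, these:3, write:2, apple:2, will:2, but:2, my:1, market:1
Hapax (freq=1): market, my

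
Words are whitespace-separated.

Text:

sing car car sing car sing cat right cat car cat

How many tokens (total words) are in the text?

11

Tokens: sing, car, car, sing, car, sing, cat, right, cat, car, cat
N = 11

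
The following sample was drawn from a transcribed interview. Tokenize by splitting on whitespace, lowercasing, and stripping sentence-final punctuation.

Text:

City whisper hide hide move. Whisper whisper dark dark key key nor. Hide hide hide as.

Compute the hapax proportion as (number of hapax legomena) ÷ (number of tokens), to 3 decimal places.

0.250

Frequencies: hide:5, whisper:3, dark:2, key:2, city:1, move:1, nor:1, as:1
Hapax count = 4; token count = 16.
Ratio = 4 / 16 = 0.250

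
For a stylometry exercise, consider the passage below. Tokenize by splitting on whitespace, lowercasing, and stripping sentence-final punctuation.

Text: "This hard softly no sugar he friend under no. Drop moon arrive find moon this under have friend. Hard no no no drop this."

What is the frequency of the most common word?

Frequencies: no:5, this:3, hard:2, friend:2, under:2, drop:2, moon:2, softly:1, sugar:1, he:1, arrive:1, find:1, have:1
Most common: 'no' with frequency 5.

5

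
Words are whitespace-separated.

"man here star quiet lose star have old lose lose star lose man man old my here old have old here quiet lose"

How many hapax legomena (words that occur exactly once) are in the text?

Frequencies: lose:5, old:4, man:3, here:3, star:3, quiet:2, have:2, my:1
Hapax (freq=1): my

1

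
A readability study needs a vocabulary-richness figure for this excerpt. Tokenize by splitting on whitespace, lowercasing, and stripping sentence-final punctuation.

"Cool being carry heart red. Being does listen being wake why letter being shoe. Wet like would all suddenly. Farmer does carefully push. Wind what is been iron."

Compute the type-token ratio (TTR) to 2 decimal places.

N = 28 tokens, V = 24 types.
TTR = V / N = 24 / 28 = 0.86

0.86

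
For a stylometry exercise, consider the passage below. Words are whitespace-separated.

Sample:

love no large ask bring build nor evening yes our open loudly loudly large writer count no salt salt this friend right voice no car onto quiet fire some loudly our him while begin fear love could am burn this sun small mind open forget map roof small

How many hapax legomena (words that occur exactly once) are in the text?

28

Frequencies: no:3, loudly:3, love:2, large:2, our:2, open:2, salt:2, this:2, small:2, ask:1, bring:1, build:1, nor:1, evening:1, yes:1, writer:1, count:1, friend:1, right:1, voice:1, … (17 more, each freq 1)
Hapax (freq=1): am, ask, begin, bring, build, burn, car, could, count, evening, fear, fire, forget, friend, him, map, mind, nor, onto, quiet, right, roof, some, sun, voice, while, writer, yes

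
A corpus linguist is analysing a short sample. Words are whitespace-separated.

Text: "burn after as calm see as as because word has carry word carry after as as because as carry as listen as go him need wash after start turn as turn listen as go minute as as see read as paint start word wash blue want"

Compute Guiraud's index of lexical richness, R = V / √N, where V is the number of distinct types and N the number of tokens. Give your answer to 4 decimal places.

N = 46, V = 21.
√N = 6.782330
R = 21 / 6.782330 = 3.0963

3.0963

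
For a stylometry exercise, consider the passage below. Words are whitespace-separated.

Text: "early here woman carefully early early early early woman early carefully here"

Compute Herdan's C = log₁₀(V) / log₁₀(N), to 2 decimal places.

0.56

N = 12, V = 4.
log₁₀(V) = 0.602060, log₁₀(N) = 1.079181
C = 0.602060 / 1.079181 = 0.56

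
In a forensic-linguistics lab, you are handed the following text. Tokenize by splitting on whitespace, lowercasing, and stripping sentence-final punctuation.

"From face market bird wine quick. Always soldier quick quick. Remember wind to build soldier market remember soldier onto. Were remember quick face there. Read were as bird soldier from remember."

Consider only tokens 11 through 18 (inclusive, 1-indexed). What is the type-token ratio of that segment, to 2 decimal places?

0.75

Segment tokens 11–18: remember, wind, to, build, soldier, market, remember, soldier
Segment N = 8, segment V = 6.
TTR = 6 / 8 = 0.75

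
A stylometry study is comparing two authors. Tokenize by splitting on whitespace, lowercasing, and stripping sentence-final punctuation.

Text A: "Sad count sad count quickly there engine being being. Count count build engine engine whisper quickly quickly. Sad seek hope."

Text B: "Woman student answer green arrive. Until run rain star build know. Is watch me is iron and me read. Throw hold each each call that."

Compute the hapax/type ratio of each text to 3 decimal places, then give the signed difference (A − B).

-0.364

A: hapax=5, V=10, ratio=0.500
B: hapax=19, V=22, ratio=0.864
Difference = 0.500 − 0.864 = -0.364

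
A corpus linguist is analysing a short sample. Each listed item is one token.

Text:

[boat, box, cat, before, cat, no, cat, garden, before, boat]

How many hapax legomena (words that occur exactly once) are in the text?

Frequencies: cat:3, boat:2, before:2, box:1, no:1, garden:1
Hapax (freq=1): box, garden, no

3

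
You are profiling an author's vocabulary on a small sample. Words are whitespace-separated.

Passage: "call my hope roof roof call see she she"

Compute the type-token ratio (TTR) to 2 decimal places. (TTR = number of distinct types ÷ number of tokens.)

N = 9 tokens, V = 6 types.
TTR = V / N = 6 / 9 = 0.67

0.67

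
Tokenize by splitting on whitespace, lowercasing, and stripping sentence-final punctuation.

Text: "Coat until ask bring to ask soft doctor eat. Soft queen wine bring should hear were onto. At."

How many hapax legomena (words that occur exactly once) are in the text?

12

Frequencies: ask:2, bring:2, soft:2, coat:1, until:1, to:1, doctor:1, eat:1, queen:1, wine:1, should:1, hear:1, were:1, onto:1, at:1
Hapax (freq=1): at, coat, doctor, eat, hear, onto, queen, should, to, until, were, wine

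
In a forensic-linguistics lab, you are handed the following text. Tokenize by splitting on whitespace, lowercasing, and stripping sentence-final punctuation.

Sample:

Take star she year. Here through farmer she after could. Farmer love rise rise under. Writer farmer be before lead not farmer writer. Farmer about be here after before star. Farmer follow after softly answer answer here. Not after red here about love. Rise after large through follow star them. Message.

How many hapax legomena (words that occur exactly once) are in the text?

10

Frequencies: farmer:6, after:5, here:4, star:3, rise:3, she:2, through:2, love:2, writer:2, be:2, before:2, not:2, about:2, follow:2, answer:2, take:1, year:1, could:1, under:1, lead:1, … (5 more, each freq 1)
Hapax (freq=1): could, large, lead, message, red, softly, take, them, under, year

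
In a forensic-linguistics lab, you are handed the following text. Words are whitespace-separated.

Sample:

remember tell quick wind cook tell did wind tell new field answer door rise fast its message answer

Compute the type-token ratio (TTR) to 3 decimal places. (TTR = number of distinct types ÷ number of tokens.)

N = 18 tokens, V = 14 types.
TTR = V / N = 14 / 18 = 0.778

0.778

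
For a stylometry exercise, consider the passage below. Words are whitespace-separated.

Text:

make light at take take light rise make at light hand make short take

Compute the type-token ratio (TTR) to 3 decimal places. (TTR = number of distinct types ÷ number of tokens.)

0.500

N = 14 tokens, V = 7 types.
TTR = V / N = 7 / 14 = 0.500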